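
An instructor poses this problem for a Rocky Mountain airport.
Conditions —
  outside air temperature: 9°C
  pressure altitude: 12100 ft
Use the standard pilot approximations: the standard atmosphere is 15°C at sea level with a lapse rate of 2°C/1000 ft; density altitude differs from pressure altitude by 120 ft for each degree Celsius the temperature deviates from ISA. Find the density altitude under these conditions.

ISA temperature at 12100 ft = 15 − 2 × (12100/1000) = -9.2°C.
ISA deviation = 9 − (-9.2) = +18.2°C.
Density altitude = 12100 + 120 × (18.2) = 12100 + (+2184) = 14284 ft.

14284 ft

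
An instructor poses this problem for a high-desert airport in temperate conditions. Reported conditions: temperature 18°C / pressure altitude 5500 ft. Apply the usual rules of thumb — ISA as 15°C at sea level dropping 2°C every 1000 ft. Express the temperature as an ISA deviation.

ISA temperature at 5500 ft = 15 − 2 × (5500/1000) = 4°C.
Deviation = OAT − ISA = 18 − 4 = +14°C.

ISA+14°C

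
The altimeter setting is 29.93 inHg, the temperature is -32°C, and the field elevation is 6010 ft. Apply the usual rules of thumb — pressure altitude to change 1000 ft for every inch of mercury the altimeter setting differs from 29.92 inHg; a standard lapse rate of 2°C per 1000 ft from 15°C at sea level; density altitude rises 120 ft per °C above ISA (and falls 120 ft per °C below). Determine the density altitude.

1800 ft

Pressure altitude = 6010 + (29.92 − 29.93) × 1000 = 6010 + (-10) = 6000 ft.
ISA temperature at 6000 ft = 15 − 2 × (6000/1000) = 3°C.
ISA deviation = -32 − 3 = -35°C.
Density altitude = 6000 + 120 × (-35) = 1800 ft.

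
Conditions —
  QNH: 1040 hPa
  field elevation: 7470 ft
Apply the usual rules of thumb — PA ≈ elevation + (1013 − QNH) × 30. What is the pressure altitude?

6660 ft

Pressure correction = (1013 − 1040) × 30 = -810 ft.
Pressure altitude = 7470 + (-810) = 6660 ft.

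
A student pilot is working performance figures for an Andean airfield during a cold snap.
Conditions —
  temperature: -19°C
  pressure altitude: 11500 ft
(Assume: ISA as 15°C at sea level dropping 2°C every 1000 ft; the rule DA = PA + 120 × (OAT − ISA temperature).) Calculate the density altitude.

ISA temperature at 11500 ft = 15 − 2 × (11500/1000) = -8°C.
ISA deviation = -19 − (-8) = -11°C.
Density altitude = 11500 + 120 × (-11) = 11500 + (-1320) = 10180 ft.

10180 ft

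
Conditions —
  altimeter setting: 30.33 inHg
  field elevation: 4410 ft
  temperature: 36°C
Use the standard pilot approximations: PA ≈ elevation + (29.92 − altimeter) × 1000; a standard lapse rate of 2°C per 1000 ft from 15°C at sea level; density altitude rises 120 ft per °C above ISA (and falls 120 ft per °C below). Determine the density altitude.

7480 ft

Pressure altitude = 4410 + (29.92 − 30.33) × 1000 = 4410 + (-410) = 4000 ft.
ISA temperature at 4000 ft = 15 − 2 × (4000/1000) = 7°C.
ISA deviation = 36 − 7 = +29°C.
Density altitude = 4000 + 120 × (29) = 7480 ft.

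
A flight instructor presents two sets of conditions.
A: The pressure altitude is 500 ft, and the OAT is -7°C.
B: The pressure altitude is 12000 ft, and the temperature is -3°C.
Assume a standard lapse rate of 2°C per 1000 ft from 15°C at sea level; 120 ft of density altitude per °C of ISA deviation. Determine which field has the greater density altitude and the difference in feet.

A: ISA temp = 14°C, deviation -21°C, DA = 500 + 120 × (-21) = -2020 ft.
B: ISA temp = -9°C, deviation +6°C, DA = 12000 + 120 × 6 = 12720 ft.
B is higher by 12720 − (-2020) = 14740 ft.

B by 14740 ft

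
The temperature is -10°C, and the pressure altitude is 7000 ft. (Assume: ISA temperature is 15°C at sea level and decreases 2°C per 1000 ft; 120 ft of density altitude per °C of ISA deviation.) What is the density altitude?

ISA temperature at 7000 ft = 15 − 2 × (7000/1000) = 1°C.
ISA deviation = -10 − 1 = -11°C.
Density altitude = 7000 + 120 × (-11) = 7000 + (-1320) = 5680 ft.

5680 ft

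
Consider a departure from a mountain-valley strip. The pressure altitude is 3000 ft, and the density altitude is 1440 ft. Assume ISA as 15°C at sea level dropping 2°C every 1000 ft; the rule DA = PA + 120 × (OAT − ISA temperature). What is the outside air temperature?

Density altitude − pressure altitude = 1440 − 3000 = -1560 ft.
At 120 ft/°C that is an ISA deviation of -1560/120 = -13°C.
ISA temperature at 3000 ft = 15 − 2 × (3000/1000) = 9°C.
OAT = ISA + deviation = 9 + (-13) = -4°C.

-4°C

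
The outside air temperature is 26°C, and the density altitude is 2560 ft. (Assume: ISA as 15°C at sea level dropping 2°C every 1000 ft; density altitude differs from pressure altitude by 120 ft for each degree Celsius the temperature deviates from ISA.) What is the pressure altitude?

DA = PA + 120 × (OAT − (15 − 2·PA/1000)) = PA + 120·OAT − 1800 + 0.24·PA = 1.24·PA + 120·OAT − 1800.
So 1.24·PA = 2560 − 120 × 26 + 1800 = 1240.
PA = 1240 / 1.24 = 1000 ft.

1000 ft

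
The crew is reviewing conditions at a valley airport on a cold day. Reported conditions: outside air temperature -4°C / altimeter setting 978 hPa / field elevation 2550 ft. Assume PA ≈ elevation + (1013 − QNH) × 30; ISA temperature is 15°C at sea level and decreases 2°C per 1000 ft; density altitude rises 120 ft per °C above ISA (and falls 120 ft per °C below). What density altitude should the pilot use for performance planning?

Pressure altitude = 2550 + (1013 − 978) × 30 = 2550 + (+1050) = 3600 ft.
ISA temperature at 3600 ft = 15 − 2 × (3600/1000) = 7.8°C.
ISA deviation = -4 − 7.8 = -11.8°C.
Density altitude = 3600 + 120 × (-11.8) = 2184 ft.

2184 ft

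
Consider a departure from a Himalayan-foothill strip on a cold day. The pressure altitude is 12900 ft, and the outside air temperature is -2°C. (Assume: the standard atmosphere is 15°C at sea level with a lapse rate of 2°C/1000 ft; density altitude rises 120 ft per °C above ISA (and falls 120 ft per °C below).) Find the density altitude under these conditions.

13956 ft

ISA temperature at 12900 ft = 15 − 2 × (12900/1000) = -10.8°C.
ISA deviation = -2 − (-10.8) = +8.8°C.
Density altitude = 12900 + 120 × (8.8) = 12900 + (+1056) = 13956 ft.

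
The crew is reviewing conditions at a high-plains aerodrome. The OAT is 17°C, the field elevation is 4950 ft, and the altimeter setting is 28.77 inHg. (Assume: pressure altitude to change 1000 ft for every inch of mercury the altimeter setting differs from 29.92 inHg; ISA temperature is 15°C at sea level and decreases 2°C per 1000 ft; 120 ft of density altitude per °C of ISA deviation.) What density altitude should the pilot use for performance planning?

7804 ft

Pressure altitude = 4950 + (29.92 − 28.77) × 1000 = 4950 + (+1150) = 6100 ft.
ISA temperature at 6100 ft = 15 − 2 × (6100/1000) = 2.8°C.
ISA deviation = 17 − 2.8 = +14.2°C.
Density altitude = 6100 + 120 × (14.2) = 7804 ft.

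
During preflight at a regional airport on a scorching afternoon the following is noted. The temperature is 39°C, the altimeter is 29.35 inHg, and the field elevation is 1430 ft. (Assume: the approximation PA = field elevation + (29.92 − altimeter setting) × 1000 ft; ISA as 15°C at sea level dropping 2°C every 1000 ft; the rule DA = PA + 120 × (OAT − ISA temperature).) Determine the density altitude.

5360 ft

Pressure altitude = 1430 + (29.92 − 29.35) × 1000 = 1430 + (+570) = 2000 ft.
ISA temperature at 2000 ft = 15 − 2 × (2000/1000) = 11°C.
ISA deviation = 39 − 11 = +28°C.
Density altitude = 2000 + 120 × (28) = 5360 ft.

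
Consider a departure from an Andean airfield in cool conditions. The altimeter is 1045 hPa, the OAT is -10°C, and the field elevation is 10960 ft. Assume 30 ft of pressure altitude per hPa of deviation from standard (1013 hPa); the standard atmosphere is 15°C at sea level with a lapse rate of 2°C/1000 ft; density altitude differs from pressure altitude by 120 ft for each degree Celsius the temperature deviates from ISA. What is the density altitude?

9400 ft

Pressure altitude = 10960 + (1013 − 1045) × 30 = 10960 + (-960) = 10000 ft.
ISA temperature at 10000 ft = 15 − 2 × (10000/1000) = -5°C.
ISA deviation = -10 − (-5) = -5°C.
Density altitude = 10000 + 120 × (-5) = 9400 ft.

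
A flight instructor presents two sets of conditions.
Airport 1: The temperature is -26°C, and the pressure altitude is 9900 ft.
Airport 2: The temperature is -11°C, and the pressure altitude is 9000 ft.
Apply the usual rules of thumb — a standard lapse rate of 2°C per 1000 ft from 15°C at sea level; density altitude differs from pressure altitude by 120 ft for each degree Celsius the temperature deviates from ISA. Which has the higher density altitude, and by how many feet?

Airport 2 by 684 ft

Airport 1: ISA temp = -4.8°C, deviation -21.2°C, DA = 9900 + 120 × (-21.2) = 7356 ft.
Airport 2: ISA temp = -3°C, deviation -8°C, DA = 9000 + 120 × (-8) = 8040 ft.
Airport 2 is higher by 8040 − 7356 = 684 ft.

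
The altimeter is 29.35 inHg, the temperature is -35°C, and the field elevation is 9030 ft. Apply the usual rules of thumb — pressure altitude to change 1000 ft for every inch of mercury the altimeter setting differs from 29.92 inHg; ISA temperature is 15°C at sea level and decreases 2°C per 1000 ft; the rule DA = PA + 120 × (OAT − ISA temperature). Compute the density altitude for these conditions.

Pressure altitude = 9030 + (29.92 − 29.35) × 1000 = 9030 + (+570) = 9600 ft.
ISA temperature at 9600 ft = 15 − 2 × (9600/1000) = -4.2°C.
ISA deviation = -35 − (-4.2) = -30.8°C.
Density altitude = 9600 + 120 × (-30.8) = 5904 ft.

5904 ft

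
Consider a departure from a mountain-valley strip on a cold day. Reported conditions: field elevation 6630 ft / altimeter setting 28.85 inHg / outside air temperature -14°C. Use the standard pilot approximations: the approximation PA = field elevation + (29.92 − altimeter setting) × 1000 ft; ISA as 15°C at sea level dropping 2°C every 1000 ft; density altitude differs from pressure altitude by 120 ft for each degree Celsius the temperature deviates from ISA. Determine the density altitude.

Pressure altitude = 6630 + (29.92 − 28.85) × 1000 = 6630 + (+1070) = 7700 ft.
ISA temperature at 7700 ft = 15 − 2 × (7700/1000) = -0.4°C.
ISA deviation = -14 − (-0.4) = -13.6°C.
Density altitude = 7700 + 120 × (-13.6) = 6068 ft.

6068 ft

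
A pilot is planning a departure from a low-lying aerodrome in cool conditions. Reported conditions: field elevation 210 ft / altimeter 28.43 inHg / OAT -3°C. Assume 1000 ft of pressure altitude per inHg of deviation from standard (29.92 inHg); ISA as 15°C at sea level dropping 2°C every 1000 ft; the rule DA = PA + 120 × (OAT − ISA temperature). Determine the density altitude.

-52 ft

Pressure altitude = 210 + (29.92 − 28.43) × 1000 = 210 + (+1490) = 1700 ft.
ISA temperature at 1700 ft = 15 − 2 × (1700/1000) = 11.6°C.
ISA deviation = -3 − 11.6 = -14.6°C.
Density altitude = 1700 + 120 × (-14.6) = -52 ft.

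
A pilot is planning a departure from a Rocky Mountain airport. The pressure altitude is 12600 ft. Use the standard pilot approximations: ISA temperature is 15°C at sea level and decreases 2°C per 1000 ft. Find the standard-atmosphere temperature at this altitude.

-10.2°C

ISA temperature = 15 − 2 × (12600/1000) = 15 − 25.2 = -10.2°C.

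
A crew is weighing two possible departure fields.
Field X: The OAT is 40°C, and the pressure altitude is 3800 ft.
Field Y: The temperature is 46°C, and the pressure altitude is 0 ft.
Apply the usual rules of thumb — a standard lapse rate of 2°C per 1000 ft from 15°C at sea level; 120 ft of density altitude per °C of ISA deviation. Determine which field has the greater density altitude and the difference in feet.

Field X by 3992 ft

Field X: ISA temp = 7.4°C, deviation +32.6°C, DA = 3800 + 120 × 32.6 = 7712 ft.
Field Y: ISA temp = 15°C, deviation +31°C, DA = 0 + 120 × 31 = 3720 ft.
Field X is higher by 7712 − 3720 = 3992 ft.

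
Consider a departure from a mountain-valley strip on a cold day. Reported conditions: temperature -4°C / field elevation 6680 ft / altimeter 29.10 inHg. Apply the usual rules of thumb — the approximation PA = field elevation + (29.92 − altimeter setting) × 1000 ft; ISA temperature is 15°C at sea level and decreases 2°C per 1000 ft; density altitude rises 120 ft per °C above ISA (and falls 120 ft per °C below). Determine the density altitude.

7020 ft

Pressure altitude = 6680 + (29.92 − 29.10) × 1000 = 6680 + (+820) = 7500 ft.
ISA temperature at 7500 ft = 15 − 2 × (7500/1000) = 0°C.
ISA deviation = -4 − 0 = -4°C.
Density altitude = 7500 + 120 × (-4) = 7020 ft.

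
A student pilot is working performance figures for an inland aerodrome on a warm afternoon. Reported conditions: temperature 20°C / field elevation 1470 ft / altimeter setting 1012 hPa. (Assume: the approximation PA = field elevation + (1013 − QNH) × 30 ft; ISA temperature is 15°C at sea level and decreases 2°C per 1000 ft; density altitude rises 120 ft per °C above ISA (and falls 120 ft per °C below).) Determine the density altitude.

2460 ft

Pressure altitude = 1470 + (1013 − 1012) × 30 = 1470 + (+30) = 1500 ft.
ISA temperature at 1500 ft = 15 − 2 × (1500/1000) = 12°C.
ISA deviation = 20 − 12 = +8°C.
Density altitude = 1500 + 120 × (8) = 2460 ft.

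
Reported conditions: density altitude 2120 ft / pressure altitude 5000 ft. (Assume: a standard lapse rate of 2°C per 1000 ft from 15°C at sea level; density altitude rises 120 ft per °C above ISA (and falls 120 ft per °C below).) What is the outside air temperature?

-19°C

Density altitude − pressure altitude = 2120 − 5000 = -2880 ft.
At 120 ft/°C that is an ISA deviation of -2880/120 = -24°C.
ISA temperature at 5000 ft = 15 − 2 × (5000/1000) = 5°C.
OAT = ISA + deviation = 5 + (-24) = -19°C.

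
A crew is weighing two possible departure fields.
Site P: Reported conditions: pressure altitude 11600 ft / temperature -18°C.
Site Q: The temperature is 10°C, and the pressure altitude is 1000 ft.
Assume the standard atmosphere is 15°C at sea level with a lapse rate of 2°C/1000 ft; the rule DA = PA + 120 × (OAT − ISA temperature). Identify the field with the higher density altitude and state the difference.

Site P: ISA temp = -8.2°C, deviation -9.8°C, DA = 11600 + 120 × (-9.8) = 10424 ft.
Site Q: ISA temp = 13°C, deviation -3°C, DA = 1000 + 120 × (-3) = 640 ft.
Site P is higher by 10424 − 640 = 9784 ft.

Site P by 9784 ft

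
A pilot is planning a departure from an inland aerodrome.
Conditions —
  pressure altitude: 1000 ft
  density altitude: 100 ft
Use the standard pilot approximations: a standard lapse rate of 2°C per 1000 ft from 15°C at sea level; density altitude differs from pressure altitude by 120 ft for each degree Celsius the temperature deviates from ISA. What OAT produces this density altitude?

Density altitude − pressure altitude = 100 − 1000 = -900 ft.
At 120 ft/°C that is an ISA deviation of -900/120 = -7.5°C.
ISA temperature at 1000 ft = 15 − 2 × (1000/1000) = 13°C.
OAT = ISA + deviation = 13 + (-7.5) = 5.5°C.

5.5°C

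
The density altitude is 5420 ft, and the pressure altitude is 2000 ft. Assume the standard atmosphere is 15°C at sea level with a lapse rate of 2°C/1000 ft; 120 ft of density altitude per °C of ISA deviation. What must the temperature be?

39.5°C

Density altitude − pressure altitude = 5420 − 2000 = +3420 ft.
At 120 ft/°C that is an ISA deviation of 3420/120 = +28.5°C.
ISA temperature at 2000 ft = 15 − 2 × (2000/1000) = 11°C.
OAT = ISA + deviation = 11 + (+28.5) = 39.5°C.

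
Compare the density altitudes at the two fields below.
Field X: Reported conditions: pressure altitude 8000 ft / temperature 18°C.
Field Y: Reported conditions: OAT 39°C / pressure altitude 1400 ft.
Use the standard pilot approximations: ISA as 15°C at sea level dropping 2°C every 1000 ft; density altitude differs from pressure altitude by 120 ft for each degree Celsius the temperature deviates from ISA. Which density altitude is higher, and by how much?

Field X: ISA temp = -1°C, deviation +19°C, DA = 8000 + 120 × 19 = 10280 ft.
Field Y: ISA temp = 12.2°C, deviation +26.8°C, DA = 1400 + 120 × 26.8 = 4616 ft.
Field X is higher by 10280 − 4616 = 5664 ft.

Field X by 5664 ft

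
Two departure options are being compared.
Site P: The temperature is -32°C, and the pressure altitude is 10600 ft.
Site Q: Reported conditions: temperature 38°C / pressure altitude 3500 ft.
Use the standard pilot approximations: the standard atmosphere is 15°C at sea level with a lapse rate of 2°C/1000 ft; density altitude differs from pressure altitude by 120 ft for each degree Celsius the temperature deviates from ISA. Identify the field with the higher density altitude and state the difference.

Site P by 404 ft

Site P: ISA temp = -6.2°C, deviation -25.8°C, DA = 10600 + 120 × (-25.8) = 7504 ft.
Site Q: ISA temp = 8°C, deviation +30°C, DA = 3500 + 120 × 30 = 7100 ft.
Site P is higher by 7504 − 7100 = 404 ft.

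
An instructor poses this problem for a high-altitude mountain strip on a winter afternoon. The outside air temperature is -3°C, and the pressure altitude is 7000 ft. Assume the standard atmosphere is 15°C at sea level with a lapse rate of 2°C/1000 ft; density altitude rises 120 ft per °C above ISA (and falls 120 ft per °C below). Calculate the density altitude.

ISA temperature at 7000 ft = 15 − 2 × (7000/1000) = 1°C.
ISA deviation = -3 − 1 = -4°C.
Density altitude = 7000 + 120 × (-4) = 7000 + (-480) = 6520 ft.

6520 ft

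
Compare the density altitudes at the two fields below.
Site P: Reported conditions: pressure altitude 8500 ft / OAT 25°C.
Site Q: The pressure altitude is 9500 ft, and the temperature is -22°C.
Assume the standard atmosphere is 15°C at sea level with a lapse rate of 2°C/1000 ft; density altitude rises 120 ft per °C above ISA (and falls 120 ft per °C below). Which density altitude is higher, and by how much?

Site P: ISA temp = -2°C, deviation +27°C, DA = 8500 + 120 × 27 = 11740 ft.
Site Q: ISA temp = -4°C, deviation -18°C, DA = 9500 + 120 × (-18) = 7340 ft.
Site P is higher by 11740 − 7340 = 4400 ft.

Site P by 4400 ft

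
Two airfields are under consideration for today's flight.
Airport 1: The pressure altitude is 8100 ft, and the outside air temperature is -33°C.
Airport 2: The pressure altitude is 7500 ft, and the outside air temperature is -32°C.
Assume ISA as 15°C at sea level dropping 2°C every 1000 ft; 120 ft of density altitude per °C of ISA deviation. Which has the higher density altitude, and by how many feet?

Airport 1: ISA temp = -1.2°C, deviation -31.8°C, DA = 8100 + 120 × (-31.8) = 4284 ft.
Airport 2: ISA temp = 0°C, deviation -32°C, DA = 7500 + 120 × (-32) = 3660 ft.
Airport 1 is higher by 4284 − 3660 = 624 ft.

Airport 1 by 624 ft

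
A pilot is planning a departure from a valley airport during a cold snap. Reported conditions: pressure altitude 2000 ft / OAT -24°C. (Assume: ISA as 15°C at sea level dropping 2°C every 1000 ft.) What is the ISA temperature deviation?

ISA-35°C

ISA temperature at 2000 ft = 15 − 2 × (2000/1000) = 11°C.
Deviation = OAT − ISA = -24 − 11 = -35°C.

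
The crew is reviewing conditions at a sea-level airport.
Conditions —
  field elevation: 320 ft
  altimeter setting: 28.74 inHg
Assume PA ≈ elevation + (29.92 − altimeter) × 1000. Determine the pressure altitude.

Pressure correction = (29.92 − 28.74) × 1000 = +1180 ft.
Pressure altitude = 320 + (+1180) = 1500 ft.

1500 ft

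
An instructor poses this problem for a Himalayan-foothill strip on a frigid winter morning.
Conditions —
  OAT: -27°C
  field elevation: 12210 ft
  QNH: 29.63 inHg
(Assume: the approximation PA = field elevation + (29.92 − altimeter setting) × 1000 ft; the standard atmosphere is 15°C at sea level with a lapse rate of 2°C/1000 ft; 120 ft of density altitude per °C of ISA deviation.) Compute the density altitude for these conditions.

Pressure altitude = 12210 + (29.92 − 29.63) × 1000 = 12210 + (+290) = 12500 ft.
ISA temperature at 12500 ft = 15 − 2 × (12500/1000) = -10°C.
ISA deviation = -27 − (-10) = -17°C.
Density altitude = 12500 + 120 × (-17) = 10460 ft.

10460 ft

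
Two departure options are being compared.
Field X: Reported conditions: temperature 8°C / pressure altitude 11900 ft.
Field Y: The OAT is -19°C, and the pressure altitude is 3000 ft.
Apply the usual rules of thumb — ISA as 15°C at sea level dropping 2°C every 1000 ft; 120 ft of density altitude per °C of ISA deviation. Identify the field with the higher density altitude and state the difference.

Field X: ISA temp = -8.8°C, deviation +16.8°C, DA = 11900 + 120 × 16.8 = 13916 ft.
Field Y: ISA temp = 9°C, deviation -28°C, DA = 3000 + 120 × (-28) = -360 ft.
Field X is higher by 13916 − (-360) = 14276 ft.

Field X by 14276 ft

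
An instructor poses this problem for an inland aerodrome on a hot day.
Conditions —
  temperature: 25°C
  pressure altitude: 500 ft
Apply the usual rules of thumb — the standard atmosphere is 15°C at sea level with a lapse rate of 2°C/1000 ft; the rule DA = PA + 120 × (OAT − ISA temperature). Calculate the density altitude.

ISA temperature at 500 ft = 15 − 2 × (500/1000) = 14°C.
ISA deviation = 25 − 14 = +11°C.
Density altitude = 500 + 120 × (11) = 500 + (+1320) = 1820 ft.

1820 ft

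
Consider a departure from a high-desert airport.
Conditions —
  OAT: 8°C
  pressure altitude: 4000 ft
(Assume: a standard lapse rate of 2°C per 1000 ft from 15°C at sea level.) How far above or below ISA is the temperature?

ISA temperature at 4000 ft = 15 − 2 × (4000/1000) = 7°C.
Deviation = OAT − ISA = 8 − 7 = +1°C.

ISA+1°C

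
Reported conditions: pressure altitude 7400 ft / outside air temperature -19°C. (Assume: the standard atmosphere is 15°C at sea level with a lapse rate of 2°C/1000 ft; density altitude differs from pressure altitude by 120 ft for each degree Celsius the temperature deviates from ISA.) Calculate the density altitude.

ISA temperature at 7400 ft = 15 − 2 × (7400/1000) = 0.2°C.
ISA deviation = -19 − 0.2 = -19.2°C.
Density altitude = 7400 + 120 × (-19.2) = 7400 + (-2304) = 5096 ft.

5096 ft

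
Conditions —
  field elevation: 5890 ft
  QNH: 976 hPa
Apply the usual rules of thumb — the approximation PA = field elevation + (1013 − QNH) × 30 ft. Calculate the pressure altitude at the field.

Pressure correction = (1013 − 976) × 30 = +1110 ft.
Pressure altitude = 5890 + (+1110) = 7000 ft.

7000 ft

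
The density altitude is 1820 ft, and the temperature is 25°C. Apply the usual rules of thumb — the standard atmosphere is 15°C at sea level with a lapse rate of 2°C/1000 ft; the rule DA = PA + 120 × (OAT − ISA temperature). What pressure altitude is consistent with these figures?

500 ft

DA = PA + 120 × (OAT − (15 − 2·PA/1000)) = PA + 120·OAT − 1800 + 0.24·PA = 1.24·PA + 120·OAT − 1800.
So 1.24·PA = 1820 − 120 × 25 + 1800 = 620.
PA = 620 / 1.24 = 500 ft.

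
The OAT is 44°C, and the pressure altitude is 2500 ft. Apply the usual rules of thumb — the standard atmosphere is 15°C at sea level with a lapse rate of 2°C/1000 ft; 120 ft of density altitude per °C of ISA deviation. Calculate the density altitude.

6580 ft

ISA temperature at 2500 ft = 15 − 2 × (2500/1000) = 10°C.
ISA deviation = 44 − 10 = +34°C.
Density altitude = 2500 + 120 × (34) = 2500 + (+4080) = 6580 ft.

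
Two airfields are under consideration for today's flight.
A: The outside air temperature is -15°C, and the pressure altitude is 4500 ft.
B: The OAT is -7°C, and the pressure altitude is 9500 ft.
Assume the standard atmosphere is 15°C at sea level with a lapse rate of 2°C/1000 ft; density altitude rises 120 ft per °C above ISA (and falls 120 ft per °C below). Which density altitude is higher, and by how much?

B by 7160 ft

A: ISA temp = 6°C, deviation -21°C, DA = 4500 + 120 × (-21) = 1980 ft.
B: ISA temp = -4°C, deviation -3°C, DA = 9500 + 120 × (-3) = 9140 ft.
B is higher by 9140 − 1980 = 7160 ft.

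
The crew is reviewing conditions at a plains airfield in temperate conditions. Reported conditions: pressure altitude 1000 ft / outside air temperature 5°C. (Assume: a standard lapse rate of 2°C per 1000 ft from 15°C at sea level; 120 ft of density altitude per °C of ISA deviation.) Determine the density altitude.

40 ft

ISA temperature at 1000 ft = 15 − 2 × (1000/1000) = 13°C.
ISA deviation = 5 − 13 = -8°C.
Density altitude = 1000 + 120 × (-8) = 1000 + (-960) = 40 ft.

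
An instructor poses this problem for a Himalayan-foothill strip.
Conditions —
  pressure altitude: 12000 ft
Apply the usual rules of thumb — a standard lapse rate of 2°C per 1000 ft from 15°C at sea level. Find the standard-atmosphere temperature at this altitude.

-9°C

ISA temperature = 15 − 2 × (12000/1000) = 15 − 24 = -9°C.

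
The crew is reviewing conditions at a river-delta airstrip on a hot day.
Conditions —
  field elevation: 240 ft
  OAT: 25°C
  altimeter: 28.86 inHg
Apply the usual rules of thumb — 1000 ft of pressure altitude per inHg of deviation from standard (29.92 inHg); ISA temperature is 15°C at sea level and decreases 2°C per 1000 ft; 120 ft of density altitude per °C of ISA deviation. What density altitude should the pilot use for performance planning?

Pressure altitude = 240 + (29.92 − 28.86) × 1000 = 240 + (+1060) = 1300 ft.
ISA temperature at 1300 ft = 15 − 2 × (1300/1000) = 12.4°C.
ISA deviation = 25 − 12.4 = +12.6°C.
Density altitude = 1300 + 120 × (12.6) = 2812 ft.

2812 ft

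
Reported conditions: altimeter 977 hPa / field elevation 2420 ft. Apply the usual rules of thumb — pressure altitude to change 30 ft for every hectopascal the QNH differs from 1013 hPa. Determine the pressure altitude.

Pressure correction = (1013 − 977) × 30 = +1080 ft.
Pressure altitude = 2420 + (+1080) = 3500 ft.

3500 ft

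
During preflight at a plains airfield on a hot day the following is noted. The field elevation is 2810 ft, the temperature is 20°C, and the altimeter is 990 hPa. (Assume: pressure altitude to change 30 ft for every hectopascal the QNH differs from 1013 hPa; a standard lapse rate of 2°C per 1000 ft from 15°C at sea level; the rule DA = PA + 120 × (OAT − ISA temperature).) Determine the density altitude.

4940 ft

Pressure altitude = 2810 + (1013 − 990) × 30 = 2810 + (+690) = 3500 ft.
ISA temperature at 3500 ft = 15 − 2 × (3500/1000) = 8°C.
ISA deviation = 20 − 8 = +12°C.
Density altitude = 3500 + 120 × (12) = 4940 ft.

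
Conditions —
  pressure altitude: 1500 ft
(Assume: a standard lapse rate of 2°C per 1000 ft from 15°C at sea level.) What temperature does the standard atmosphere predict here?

12°C

ISA temperature = 15 − 2 × (1500/1000) = 15 − 3 = 12°C.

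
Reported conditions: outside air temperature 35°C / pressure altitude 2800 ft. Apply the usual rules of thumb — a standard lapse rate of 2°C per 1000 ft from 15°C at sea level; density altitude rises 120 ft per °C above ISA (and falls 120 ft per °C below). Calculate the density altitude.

ISA temperature at 2800 ft = 15 − 2 × (2800/1000) = 9.4°C.
ISA deviation = 35 − 9.4 = +25.6°C.
Density altitude = 2800 + 120 × (25.6) = 2800 + (+3072) = 5872 ft.

5872 ft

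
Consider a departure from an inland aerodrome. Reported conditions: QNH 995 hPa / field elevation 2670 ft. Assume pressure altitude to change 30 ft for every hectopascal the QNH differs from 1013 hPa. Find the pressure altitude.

3210 ft

Pressure correction = (1013 − 995) × 30 = +540 ft.
Pressure altitude = 2670 + (+540) = 3210 ft.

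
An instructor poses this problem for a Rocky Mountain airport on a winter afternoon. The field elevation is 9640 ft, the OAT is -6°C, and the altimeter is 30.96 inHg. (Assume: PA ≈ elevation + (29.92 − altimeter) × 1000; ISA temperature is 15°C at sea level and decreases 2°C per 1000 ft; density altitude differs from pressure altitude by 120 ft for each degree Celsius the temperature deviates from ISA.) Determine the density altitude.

Pressure altitude = 9640 + (29.92 − 30.96) × 1000 = 9640 + (-1040) = 8600 ft.
ISA temperature at 8600 ft = 15 − 2 × (8600/1000) = -2.2°C.
ISA deviation = -6 − (-2.2) = -3.8°C.
Density altitude = 8600 + 120 × (-3.8) = 8144 ft.

8144 ft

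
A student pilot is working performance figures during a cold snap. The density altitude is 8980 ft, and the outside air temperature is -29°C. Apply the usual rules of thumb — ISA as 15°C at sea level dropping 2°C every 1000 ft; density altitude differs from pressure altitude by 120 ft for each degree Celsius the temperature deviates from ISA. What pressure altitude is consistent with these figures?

DA = PA + 120 × (OAT − (15 − 2·PA/1000)) = PA + 120·OAT − 1800 + 0.24·PA = 1.24·PA + 120·OAT − 1800.
So 1.24·PA = 8980 − 120 × (-29) + 1800 = 14260.
PA = 14260 / 1.24 = 11500 ft.

11500 ft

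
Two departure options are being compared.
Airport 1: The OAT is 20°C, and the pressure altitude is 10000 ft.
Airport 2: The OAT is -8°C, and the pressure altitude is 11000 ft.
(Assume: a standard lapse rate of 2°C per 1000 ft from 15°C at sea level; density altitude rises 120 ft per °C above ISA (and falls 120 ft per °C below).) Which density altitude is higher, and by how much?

Airport 1 by 2120 ft

Airport 1: ISA temp = -5°C, deviation +25°C, DA = 10000 + 120 × 25 = 13000 ft.
Airport 2: ISA temp = -7°C, deviation -1°C, DA = 11000 + 120 × (-1) = 10880 ft.
Airport 1 is higher by 13000 − 10880 = 2120 ft.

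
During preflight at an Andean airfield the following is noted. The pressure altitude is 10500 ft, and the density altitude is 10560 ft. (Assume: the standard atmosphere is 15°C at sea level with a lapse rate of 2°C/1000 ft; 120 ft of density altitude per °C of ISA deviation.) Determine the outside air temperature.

-5.5°C

Density altitude − pressure altitude = 10560 − 10500 = +60 ft.
At 120 ft/°C that is an ISA deviation of 60/120 = +0.5°C.
ISA temperature at 10500 ft = 15 − 2 × (10500/1000) = -6°C.
OAT = ISA + deviation = -6 + (+0.5) = -5.5°C.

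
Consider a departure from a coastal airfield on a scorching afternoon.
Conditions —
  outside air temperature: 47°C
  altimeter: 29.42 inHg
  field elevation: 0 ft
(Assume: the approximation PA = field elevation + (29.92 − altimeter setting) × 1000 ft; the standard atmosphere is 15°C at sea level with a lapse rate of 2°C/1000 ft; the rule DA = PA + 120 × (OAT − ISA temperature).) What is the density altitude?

Pressure altitude = 0 + (29.92 − 29.42) × 1000 = 0 + (+500) = 500 ft.
ISA temperature at 500 ft = 15 − 2 × (500/1000) = 14°C.
ISA deviation = 47 − 14 = +33°C.
Density altitude = 500 + 120 × (33) = 4460 ft.

4460 ft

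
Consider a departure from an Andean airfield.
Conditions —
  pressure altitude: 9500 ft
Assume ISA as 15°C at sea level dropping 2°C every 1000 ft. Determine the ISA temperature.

-4°C

ISA temperature = 15 − 2 × (9500/1000) = 15 − 19 = -4°C.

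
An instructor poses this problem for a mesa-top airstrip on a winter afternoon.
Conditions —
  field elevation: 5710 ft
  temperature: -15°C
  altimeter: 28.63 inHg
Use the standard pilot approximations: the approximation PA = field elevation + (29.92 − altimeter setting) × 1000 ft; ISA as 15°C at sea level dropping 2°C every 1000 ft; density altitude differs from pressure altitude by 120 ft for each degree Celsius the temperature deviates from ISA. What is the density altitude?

Pressure altitude = 5710 + (29.92 − 28.63) × 1000 = 5710 + (+1290) = 7000 ft.
ISA temperature at 7000 ft = 15 − 2 × (7000/1000) = 1°C.
ISA deviation = -15 − 1 = -16°C.
Density altitude = 7000 + 120 × (-16) = 5080 ft.

5080 ft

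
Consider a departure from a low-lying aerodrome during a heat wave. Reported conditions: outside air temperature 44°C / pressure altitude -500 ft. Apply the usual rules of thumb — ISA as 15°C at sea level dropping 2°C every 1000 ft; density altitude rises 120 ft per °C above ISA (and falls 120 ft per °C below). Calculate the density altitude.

2860 ft

ISA temperature at -500 ft = 15 − 2 × (-500/1000) = 16°C.
ISA deviation = 44 − 16 = +28°C.
Density altitude = -500 + 120 × (28) = -500 + (+3360) = 2860 ft.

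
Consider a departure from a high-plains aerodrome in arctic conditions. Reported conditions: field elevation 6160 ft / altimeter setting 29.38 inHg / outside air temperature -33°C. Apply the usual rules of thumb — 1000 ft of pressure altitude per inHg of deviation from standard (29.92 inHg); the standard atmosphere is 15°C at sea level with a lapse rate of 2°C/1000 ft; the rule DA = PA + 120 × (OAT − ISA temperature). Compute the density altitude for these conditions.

2548 ft

Pressure altitude = 6160 + (29.92 − 29.38) × 1000 = 6160 + (+540) = 6700 ft.
ISA temperature at 6700 ft = 15 − 2 × (6700/1000) = 1.6°C.
ISA deviation = -33 − 1.6 = -34.6°C.
Density altitude = 6700 + 120 × (-34.6) = 2548 ft.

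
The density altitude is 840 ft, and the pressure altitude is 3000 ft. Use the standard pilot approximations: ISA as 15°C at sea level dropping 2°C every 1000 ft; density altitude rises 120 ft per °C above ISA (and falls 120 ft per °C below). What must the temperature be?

Density altitude − pressure altitude = 840 − 3000 = -2160 ft.
At 120 ft/°C that is an ISA deviation of -2160/120 = -18°C.
ISA temperature at 3000 ft = 15 − 2 × (3000/1000) = 9°C.
OAT = ISA + deviation = 9 + (-18) = -9°C.

-9°C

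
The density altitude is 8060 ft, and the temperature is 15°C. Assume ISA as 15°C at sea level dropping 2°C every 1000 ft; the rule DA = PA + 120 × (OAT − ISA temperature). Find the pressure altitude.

6500 ft

DA = PA + 120 × (OAT − (15 − 2·PA/1000)) = PA + 120·OAT − 1800 + 0.24·PA = 1.24·PA + 120·OAT − 1800.
So 1.24·PA = 8060 − 120 × 15 + 1800 = 8060.
PA = 8060 / 1.24 = 6500 ft.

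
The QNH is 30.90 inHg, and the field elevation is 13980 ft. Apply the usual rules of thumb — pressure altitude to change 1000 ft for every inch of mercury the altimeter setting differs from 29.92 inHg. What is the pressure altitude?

13000 ft

Pressure correction = (29.92 − 30.90) × 1000 = -980 ft.
Pressure altitude = 13980 + (-980) = 13000 ft.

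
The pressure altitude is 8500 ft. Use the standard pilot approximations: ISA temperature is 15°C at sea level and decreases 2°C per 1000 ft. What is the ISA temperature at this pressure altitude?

-2°C

ISA temperature = 15 − 2 × (8500/1000) = 15 − 17 = -2°C.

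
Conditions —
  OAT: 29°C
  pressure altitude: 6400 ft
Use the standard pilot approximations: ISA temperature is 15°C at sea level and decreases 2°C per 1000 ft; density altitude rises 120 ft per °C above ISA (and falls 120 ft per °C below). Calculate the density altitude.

9616 ft

ISA temperature at 6400 ft = 15 − 2 × (6400/1000) = 2.2°C.
ISA deviation = 29 − 2.2 = +26.8°C.
Density altitude = 6400 + 120 × (26.8) = 6400 + (+3216) = 9616 ft.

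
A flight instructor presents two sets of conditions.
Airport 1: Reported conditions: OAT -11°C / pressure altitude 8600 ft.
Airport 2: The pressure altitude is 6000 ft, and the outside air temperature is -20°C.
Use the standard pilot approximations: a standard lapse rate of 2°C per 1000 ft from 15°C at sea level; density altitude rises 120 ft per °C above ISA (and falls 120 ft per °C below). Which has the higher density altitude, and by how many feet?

Airport 1: ISA temp = -2.2°C, deviation -8.8°C, DA = 8600 + 120 × (-8.8) = 7544 ft.
Airport 2: ISA temp = 3°C, deviation -23°C, DA = 6000 + 120 × (-23) = 3240 ft.
Airport 1 is higher by 7544 − 3240 = 4304 ft.

Airport 1 by 4304 ft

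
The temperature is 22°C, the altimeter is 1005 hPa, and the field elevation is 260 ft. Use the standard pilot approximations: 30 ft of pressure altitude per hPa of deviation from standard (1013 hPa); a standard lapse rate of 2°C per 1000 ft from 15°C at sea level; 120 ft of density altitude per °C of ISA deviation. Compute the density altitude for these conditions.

Pressure altitude = 260 + (1013 − 1005) × 30 = 260 + (+240) = 500 ft.
ISA temperature at 500 ft = 15 − 2 × (500/1000) = 14°C.
ISA deviation = 22 − 14 = +8°C.
Density altitude = 500 + 120 × (8) = 1460 ft.

1460 ft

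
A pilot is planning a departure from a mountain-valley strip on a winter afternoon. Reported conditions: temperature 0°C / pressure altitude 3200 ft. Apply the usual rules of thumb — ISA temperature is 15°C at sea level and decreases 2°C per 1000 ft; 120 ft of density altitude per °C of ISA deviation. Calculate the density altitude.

ISA temperature at 3200 ft = 15 − 2 × (3200/1000) = 8.6°C.
ISA deviation = 0 − 8.6 = -8.6°C.
Density altitude = 3200 + 120 × (-8.6) = 3200 + (-1032) = 2168 ft.

2168 ft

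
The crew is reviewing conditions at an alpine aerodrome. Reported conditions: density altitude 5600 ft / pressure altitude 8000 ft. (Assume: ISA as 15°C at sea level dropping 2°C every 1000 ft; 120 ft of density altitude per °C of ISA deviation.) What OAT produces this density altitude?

Density altitude − pressure altitude = 5600 − 8000 = -2400 ft.
At 120 ft/°C that is an ISA deviation of -2400/120 = -20°C.
ISA temperature at 8000 ft = 15 − 2 × (8000/1000) = -1°C.
OAT = ISA + deviation = -1 + (-20) = -21°C.

-21°C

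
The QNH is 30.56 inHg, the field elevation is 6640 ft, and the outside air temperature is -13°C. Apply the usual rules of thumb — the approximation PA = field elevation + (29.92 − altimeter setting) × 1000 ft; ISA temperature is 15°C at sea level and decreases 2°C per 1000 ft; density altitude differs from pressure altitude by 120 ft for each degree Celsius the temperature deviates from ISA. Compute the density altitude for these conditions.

4080 ft

Pressure altitude = 6640 + (29.92 − 30.56) × 1000 = 6640 + (-640) = 6000 ft.
ISA temperature at 6000 ft = 15 − 2 × (6000/1000) = 3°C.
ISA deviation = -13 − 3 = -16°C.
Density altitude = 6000 + 120 × (-16) = 4080 ft.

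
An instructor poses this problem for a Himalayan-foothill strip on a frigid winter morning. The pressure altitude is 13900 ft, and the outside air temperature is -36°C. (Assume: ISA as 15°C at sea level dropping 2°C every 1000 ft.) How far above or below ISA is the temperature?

ISA temperature at 13900 ft = 15 − 2 × (13900/1000) = -12.8°C.
Deviation = OAT − ISA = -36 − (-12.8) = -23.2°C.

ISA-23.2°C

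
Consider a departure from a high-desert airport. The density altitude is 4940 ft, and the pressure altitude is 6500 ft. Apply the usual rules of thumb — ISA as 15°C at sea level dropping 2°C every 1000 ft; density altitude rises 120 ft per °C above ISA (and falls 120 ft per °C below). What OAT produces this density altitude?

-11°C

Density altitude − pressure altitude = 4940 − 6500 = -1560 ft.
At 120 ft/°C that is an ISA deviation of -1560/120 = -13°C.
ISA temperature at 6500 ft = 15 − 2 × (6500/1000) = 2°C.
OAT = ISA + deviation = 2 + (-13) = -11°C.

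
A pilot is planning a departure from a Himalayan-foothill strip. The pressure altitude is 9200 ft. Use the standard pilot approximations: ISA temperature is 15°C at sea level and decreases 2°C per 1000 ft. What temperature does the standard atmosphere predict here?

-3.4°C

ISA temperature = 15 − 2 × (9200/1000) = 15 − 18.4 = -3.4°C.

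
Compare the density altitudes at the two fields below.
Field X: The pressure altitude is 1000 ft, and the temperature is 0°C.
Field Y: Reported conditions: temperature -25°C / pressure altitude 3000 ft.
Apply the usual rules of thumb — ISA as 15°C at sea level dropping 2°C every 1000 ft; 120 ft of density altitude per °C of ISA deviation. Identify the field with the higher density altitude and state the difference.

Field X: ISA temp = 13°C, deviation -13°C, DA = 1000 + 120 × (-13) = -560 ft.
Field Y: ISA temp = 9°C, deviation -34°C, DA = 3000 + 120 × (-34) = -1080 ft.
Field X is higher by -560 − (-1080) = 520 ft.

Field X by 520 ft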